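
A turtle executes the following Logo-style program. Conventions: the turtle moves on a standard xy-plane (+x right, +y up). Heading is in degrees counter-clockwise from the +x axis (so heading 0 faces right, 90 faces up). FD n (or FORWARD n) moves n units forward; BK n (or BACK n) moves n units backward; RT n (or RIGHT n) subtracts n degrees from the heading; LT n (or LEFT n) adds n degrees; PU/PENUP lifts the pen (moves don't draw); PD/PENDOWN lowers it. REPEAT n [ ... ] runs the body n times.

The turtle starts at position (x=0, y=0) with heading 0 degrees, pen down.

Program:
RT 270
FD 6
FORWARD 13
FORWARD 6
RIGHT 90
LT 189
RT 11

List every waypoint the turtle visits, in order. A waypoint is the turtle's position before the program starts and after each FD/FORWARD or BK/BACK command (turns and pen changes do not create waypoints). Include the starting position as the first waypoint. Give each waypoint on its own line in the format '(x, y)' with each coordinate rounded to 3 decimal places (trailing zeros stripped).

Answer: (0, 0)
(0, 6)
(0, 19)
(0, 25)

Derivation:
Executing turtle program step by step:
Start: pos=(0,0), heading=0, pen down
RT 270: heading 0 -> 90
FD 6: (0,0) -> (0,6) [heading=90, draw]
FD 13: (0,6) -> (0,19) [heading=90, draw]
FD 6: (0,19) -> (0,25) [heading=90, draw]
RT 90: heading 90 -> 0
LT 189: heading 0 -> 189
RT 11: heading 189 -> 178
Final: pos=(0,25), heading=178, 3 segment(s) drawn
Waypoints (4 total):
(0, 0)
(0, 6)
(0, 19)
(0, 25)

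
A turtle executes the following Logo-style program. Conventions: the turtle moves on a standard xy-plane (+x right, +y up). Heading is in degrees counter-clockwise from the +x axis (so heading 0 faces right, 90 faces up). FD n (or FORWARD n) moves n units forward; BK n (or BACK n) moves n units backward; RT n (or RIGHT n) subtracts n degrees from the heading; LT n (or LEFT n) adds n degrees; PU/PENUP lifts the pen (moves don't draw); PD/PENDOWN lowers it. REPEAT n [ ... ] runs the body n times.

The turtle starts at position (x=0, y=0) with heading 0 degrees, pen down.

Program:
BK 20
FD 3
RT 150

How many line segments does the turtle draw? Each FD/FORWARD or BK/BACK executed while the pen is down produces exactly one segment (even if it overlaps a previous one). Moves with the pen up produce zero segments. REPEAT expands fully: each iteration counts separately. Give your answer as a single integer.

Answer: 2

Derivation:
Executing turtle program step by step:
Start: pos=(0,0), heading=0, pen down
BK 20: (0,0) -> (-20,0) [heading=0, draw]
FD 3: (-20,0) -> (-17,0) [heading=0, draw]
RT 150: heading 0 -> 210
Final: pos=(-17,0), heading=210, 2 segment(s) drawn
Segments drawn: 2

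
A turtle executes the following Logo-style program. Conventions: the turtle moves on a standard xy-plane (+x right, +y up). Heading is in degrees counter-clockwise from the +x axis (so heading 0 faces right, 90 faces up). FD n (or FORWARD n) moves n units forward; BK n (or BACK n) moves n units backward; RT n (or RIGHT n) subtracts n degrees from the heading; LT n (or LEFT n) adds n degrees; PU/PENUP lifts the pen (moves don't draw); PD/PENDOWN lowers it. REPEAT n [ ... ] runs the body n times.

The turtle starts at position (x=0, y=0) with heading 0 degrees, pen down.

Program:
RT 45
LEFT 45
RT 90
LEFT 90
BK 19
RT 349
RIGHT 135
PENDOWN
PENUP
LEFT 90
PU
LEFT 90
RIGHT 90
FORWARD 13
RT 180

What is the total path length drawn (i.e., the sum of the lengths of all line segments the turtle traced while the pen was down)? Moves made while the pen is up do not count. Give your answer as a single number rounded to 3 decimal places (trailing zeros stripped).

Answer: 19

Derivation:
Executing turtle program step by step:
Start: pos=(0,0), heading=0, pen down
RT 45: heading 0 -> 315
LT 45: heading 315 -> 0
RT 90: heading 0 -> 270
LT 90: heading 270 -> 0
BK 19: (0,0) -> (-19,0) [heading=0, draw]
RT 349: heading 0 -> 11
RT 135: heading 11 -> 236
PD: pen down
PU: pen up
LT 90: heading 236 -> 326
PU: pen up
LT 90: heading 326 -> 56
RT 90: heading 56 -> 326
FD 13: (-19,0) -> (-8.223,-7.27) [heading=326, move]
RT 180: heading 326 -> 146
Final: pos=(-8.223,-7.27), heading=146, 1 segment(s) drawn

Segment lengths:
  seg 1: (0,0) -> (-19,0), length = 19
Total = 19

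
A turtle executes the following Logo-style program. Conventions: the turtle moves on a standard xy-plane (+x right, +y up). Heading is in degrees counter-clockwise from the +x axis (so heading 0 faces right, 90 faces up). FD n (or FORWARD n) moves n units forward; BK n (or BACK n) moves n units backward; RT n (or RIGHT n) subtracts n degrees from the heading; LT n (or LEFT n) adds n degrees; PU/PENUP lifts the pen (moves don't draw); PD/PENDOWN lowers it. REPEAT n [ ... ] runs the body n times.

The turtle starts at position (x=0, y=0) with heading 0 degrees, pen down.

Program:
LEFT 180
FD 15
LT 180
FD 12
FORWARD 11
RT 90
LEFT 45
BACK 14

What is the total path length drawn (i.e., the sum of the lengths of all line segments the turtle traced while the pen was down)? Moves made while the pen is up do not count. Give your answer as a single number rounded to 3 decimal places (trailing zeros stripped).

Answer: 52

Derivation:
Executing turtle program step by step:
Start: pos=(0,0), heading=0, pen down
LT 180: heading 0 -> 180
FD 15: (0,0) -> (-15,0) [heading=180, draw]
LT 180: heading 180 -> 0
FD 12: (-15,0) -> (-3,0) [heading=0, draw]
FD 11: (-3,0) -> (8,0) [heading=0, draw]
RT 90: heading 0 -> 270
LT 45: heading 270 -> 315
BK 14: (8,0) -> (-1.899,9.899) [heading=315, draw]
Final: pos=(-1.899,9.899), heading=315, 4 segment(s) drawn

Segment lengths:
  seg 1: (0,0) -> (-15,0), length = 15
  seg 2: (-15,0) -> (-3,0), length = 12
  seg 3: (-3,0) -> (8,0), length = 11
  seg 4: (8,0) -> (-1.899,9.899), length = 14
Total = 52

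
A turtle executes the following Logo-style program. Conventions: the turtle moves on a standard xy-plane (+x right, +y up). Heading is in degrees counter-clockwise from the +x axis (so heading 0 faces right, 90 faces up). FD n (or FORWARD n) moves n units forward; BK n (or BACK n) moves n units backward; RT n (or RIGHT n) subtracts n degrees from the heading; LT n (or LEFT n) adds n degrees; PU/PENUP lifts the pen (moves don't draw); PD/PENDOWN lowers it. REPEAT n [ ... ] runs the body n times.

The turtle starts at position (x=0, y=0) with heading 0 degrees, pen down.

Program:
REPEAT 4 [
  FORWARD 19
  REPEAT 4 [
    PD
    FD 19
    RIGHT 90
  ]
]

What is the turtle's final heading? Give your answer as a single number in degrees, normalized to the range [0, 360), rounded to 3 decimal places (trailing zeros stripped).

Answer: 0

Derivation:
Executing turtle program step by step:
Start: pos=(0,0), heading=0, pen down
REPEAT 4 [
  -- iteration 1/4 --
  FD 19: (0,0) -> (19,0) [heading=0, draw]
  REPEAT 4 [
    -- iteration 1/4 --
    PD: pen down
    FD 19: (19,0) -> (38,0) [heading=0, draw]
    RT 90: heading 0 -> 270
    -- iteration 2/4 --
    PD: pen down
    FD 19: (38,0) -> (38,-19) [heading=270, draw]
    RT 90: heading 270 -> 180
    -- iteration 3/4 --
    PD: pen down
    FD 19: (38,-19) -> (19,-19) [heading=180, draw]
    RT 90: heading 180 -> 90
    -- iteration 4/4 --
    PD: pen down
    FD 19: (19,-19) -> (19,0) [heading=90, draw]
    RT 90: heading 90 -> 0
  ]
  -- iteration 2/4 --
  FD 19: (19,0) -> (38,0) [heading=0, draw]
  REPEAT 4 [
    -- iteration 1/4 --
    PD: pen down
    FD 19: (38,0) -> (57,0) [heading=0, draw]
    RT 90: heading 0 -> 270
    -- iteration 2/4 --
    PD: pen down
    FD 19: (57,0) -> (57,-19) [heading=270, draw]
    RT 90: heading 270 -> 180
    -- iteration 3/4 --
    PD: pen down
    FD 19: (57,-19) -> (38,-19) [heading=180, draw]
    RT 90: heading 180 -> 90
    -- iteration 4/4 --
    PD: pen down
    FD 19: (38,-19) -> (38,0) [heading=90, draw]
    RT 90: heading 90 -> 0
  ]
  -- iteration 3/4 --
  FD 19: (38,0) -> (57,0) [heading=0, draw]
  REPEAT 4 [
    -- iteration 1/4 --
    PD: pen down
    FD 19: (57,0) -> (76,0) [heading=0, draw]
    RT 90: heading 0 -> 270
    -- iteration 2/4 --
    PD: pen down
    FD 19: (76,0) -> (76,-19) [heading=270, draw]
    RT 90: heading 270 -> 180
    -- iteration 3/4 --
    PD: pen down
    FD 19: (76,-19) -> (57,-19) [heading=180, draw]
    RT 90: heading 180 -> 90
    -- iteration 4/4 --
    PD: pen down
    FD 19: (57,-19) -> (57,0) [heading=90, draw]
    RT 90: heading 90 -> 0
  ]
  -- iteration 4/4 --
  FD 19: (57,0) -> (76,0) [heading=0, draw]
  REPEAT 4 [
    -- iteration 1/4 --
    PD: pen down
    FD 19: (76,0) -> (95,0) [heading=0, draw]
    RT 90: heading 0 -> 270
    -- iteration 2/4 --
    PD: pen down
    FD 19: (95,0) -> (95,-19) [heading=270, draw]
    RT 90: heading 270 -> 180
    -- iteration 3/4 --
    PD: pen down
    FD 19: (95,-19) -> (76,-19) [heading=180, draw]
    RT 90: heading 180 -> 90
    -- iteration 4/4 --
    PD: pen down
    FD 19: (76,-19) -> (76,0) [heading=90, draw]
    RT 90: heading 90 -> 0
  ]
]
Final: pos=(76,0), heading=0, 20 segment(s) drawn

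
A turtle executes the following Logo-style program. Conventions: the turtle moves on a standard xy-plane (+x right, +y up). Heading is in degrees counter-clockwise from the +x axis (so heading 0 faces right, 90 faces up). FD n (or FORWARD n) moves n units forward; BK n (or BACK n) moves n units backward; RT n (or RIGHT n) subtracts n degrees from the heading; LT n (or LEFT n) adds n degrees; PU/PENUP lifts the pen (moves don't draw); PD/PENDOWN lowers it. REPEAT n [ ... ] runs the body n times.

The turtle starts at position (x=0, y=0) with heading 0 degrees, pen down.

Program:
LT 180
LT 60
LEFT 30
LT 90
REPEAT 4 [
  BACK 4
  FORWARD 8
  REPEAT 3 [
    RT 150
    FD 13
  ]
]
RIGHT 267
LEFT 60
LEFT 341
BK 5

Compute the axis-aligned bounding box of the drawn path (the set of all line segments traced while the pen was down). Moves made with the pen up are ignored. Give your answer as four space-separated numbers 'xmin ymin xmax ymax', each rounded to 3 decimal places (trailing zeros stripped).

Executing turtle program step by step:
Start: pos=(0,0), heading=0, pen down
LT 180: heading 0 -> 180
LT 60: heading 180 -> 240
LT 30: heading 240 -> 270
LT 90: heading 270 -> 0
REPEAT 4 [
  -- iteration 1/4 --
  BK 4: (0,0) -> (-4,0) [heading=0, draw]
  FD 8: (-4,0) -> (4,0) [heading=0, draw]
  REPEAT 3 [
    -- iteration 1/3 --
    RT 150: heading 0 -> 210
    FD 13: (4,0) -> (-7.258,-6.5) [heading=210, draw]
    -- iteration 2/3 --
    RT 150: heading 210 -> 60
    FD 13: (-7.258,-6.5) -> (-0.758,4.758) [heading=60, draw]
    -- iteration 3/3 --
    RT 150: heading 60 -> 270
    FD 13: (-0.758,4.758) -> (-0.758,-8.242) [heading=270, draw]
  ]
  -- iteration 2/4 --
  BK 4: (-0.758,-8.242) -> (-0.758,-4.242) [heading=270, draw]
  FD 8: (-0.758,-4.242) -> (-0.758,-12.242) [heading=270, draw]
  REPEAT 3 [
    -- iteration 1/3 --
    RT 150: heading 270 -> 120
    FD 13: (-0.758,-12.242) -> (-7.258,-0.983) [heading=120, draw]
    -- iteration 2/3 --
    RT 150: heading 120 -> 330
    FD 13: (-7.258,-0.983) -> (4,-7.483) [heading=330, draw]
    -- iteration 3/3 --
    RT 150: heading 330 -> 180
    FD 13: (4,-7.483) -> (-9,-7.483) [heading=180, draw]
  ]
  -- iteration 3/4 --
  BK 4: (-9,-7.483) -> (-5,-7.483) [heading=180, draw]
  FD 8: (-5,-7.483) -> (-13,-7.483) [heading=180, draw]
  REPEAT 3 [
    -- iteration 1/3 --
    RT 150: heading 180 -> 30
    FD 13: (-13,-7.483) -> (-1.742,-0.983) [heading=30, draw]
    -- iteration 2/3 --
    RT 150: heading 30 -> 240
    FD 13: (-1.742,-0.983) -> (-8.242,-12.242) [heading=240, draw]
    -- iteration 3/3 --
    RT 150: heading 240 -> 90
    FD 13: (-8.242,-12.242) -> (-8.242,0.758) [heading=90, draw]
  ]
  -- iteration 4/4 --
  BK 4: (-8.242,0.758) -> (-8.242,-3.242) [heading=90, draw]
  FD 8: (-8.242,-3.242) -> (-8.242,4.758) [heading=90, draw]
  REPEAT 3 [
    -- iteration 1/3 --
    RT 150: heading 90 -> 300
    FD 13: (-8.242,4.758) -> (-1.742,-6.5) [heading=300, draw]
    -- iteration 2/3 --
    RT 150: heading 300 -> 150
    FD 13: (-1.742,-6.5) -> (-13,0) [heading=150, draw]
    -- iteration 3/3 --
    RT 150: heading 150 -> 0
    FD 13: (-13,0) -> (0,0) [heading=0, draw]
  ]
]
RT 267: heading 0 -> 93
LT 60: heading 93 -> 153
LT 341: heading 153 -> 134
BK 5: (0,0) -> (3.473,-3.597) [heading=134, draw]
Final: pos=(3.473,-3.597), heading=134, 21 segment(s) drawn

Segment endpoints: x in {-13, -13, -9, -8.242, -8.242, -8.242, -8.242, -7.258, -7.258, -5, -4, -1.742, -1.742, -0.758, -0.758, -0.758, -0.758, 0, 0, 3.473, 4, 4}, y in {-12.242, -12.242, -8.242, -7.483, -7.483, -7.483, -7.483, -6.5, -6.5, -4.242, -3.597, -3.242, -0.983, -0.983, 0, 0, 0, 0, 0, 0.758, 4.758, 4.758}
xmin=-13, ymin=-12.242, xmax=4, ymax=4.758

Answer: -13 -12.242 4 4.758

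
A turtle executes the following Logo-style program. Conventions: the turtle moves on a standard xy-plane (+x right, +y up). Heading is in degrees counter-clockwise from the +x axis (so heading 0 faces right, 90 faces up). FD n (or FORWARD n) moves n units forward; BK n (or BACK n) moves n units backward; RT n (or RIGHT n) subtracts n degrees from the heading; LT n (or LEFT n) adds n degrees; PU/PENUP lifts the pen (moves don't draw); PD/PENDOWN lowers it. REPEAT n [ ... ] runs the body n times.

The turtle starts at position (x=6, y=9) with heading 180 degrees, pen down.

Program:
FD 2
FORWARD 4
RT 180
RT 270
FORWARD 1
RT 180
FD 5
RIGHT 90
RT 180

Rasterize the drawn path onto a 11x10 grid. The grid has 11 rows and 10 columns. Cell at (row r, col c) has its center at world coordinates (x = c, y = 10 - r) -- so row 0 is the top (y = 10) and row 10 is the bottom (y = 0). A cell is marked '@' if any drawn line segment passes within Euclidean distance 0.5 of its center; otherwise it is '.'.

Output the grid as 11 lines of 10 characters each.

Segment 0: (6,9) -> (4,9)
Segment 1: (4,9) -> (0,9)
Segment 2: (0,9) -> (-0,10)
Segment 3: (-0,10) -> (0,5)

Answer: @.........
@@@@@@@...
@.........
@.........
@.........
@.........
..........
..........
..........
..........
..........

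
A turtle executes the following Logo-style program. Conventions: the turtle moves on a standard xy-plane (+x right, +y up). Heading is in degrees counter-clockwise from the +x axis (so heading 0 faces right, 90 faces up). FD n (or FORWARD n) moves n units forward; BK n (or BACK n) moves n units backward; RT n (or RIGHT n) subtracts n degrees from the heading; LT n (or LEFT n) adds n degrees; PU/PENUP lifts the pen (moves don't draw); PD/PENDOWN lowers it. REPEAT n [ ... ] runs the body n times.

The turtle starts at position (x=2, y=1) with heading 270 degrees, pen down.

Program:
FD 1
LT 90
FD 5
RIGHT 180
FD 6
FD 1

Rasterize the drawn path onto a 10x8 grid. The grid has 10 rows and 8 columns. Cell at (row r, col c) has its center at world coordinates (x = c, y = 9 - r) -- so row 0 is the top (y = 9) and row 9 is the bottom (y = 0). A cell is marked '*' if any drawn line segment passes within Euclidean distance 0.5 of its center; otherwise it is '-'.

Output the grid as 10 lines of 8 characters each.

Answer: --------
--------
--------
--------
--------
--------
--------
--------
--*-----
********

Derivation:
Segment 0: (2,1) -> (2,0)
Segment 1: (2,0) -> (7,-0)
Segment 2: (7,-0) -> (1,-0)
Segment 3: (1,-0) -> (0,-0)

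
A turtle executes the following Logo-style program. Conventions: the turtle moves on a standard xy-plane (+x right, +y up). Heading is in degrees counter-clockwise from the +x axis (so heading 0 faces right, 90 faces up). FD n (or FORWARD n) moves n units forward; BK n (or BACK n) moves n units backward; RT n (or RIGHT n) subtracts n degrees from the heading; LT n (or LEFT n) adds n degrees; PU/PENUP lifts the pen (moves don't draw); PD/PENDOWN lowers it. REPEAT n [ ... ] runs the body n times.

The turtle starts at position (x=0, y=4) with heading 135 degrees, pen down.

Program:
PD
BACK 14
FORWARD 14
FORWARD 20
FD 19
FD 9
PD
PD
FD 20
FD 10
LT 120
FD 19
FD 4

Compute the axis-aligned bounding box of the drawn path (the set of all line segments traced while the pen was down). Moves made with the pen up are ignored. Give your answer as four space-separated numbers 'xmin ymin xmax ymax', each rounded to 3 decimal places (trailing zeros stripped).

Executing turtle program step by step:
Start: pos=(0,4), heading=135, pen down
PD: pen down
BK 14: (0,4) -> (9.899,-5.899) [heading=135, draw]
FD 14: (9.899,-5.899) -> (0,4) [heading=135, draw]
FD 20: (0,4) -> (-14.142,18.142) [heading=135, draw]
FD 19: (-14.142,18.142) -> (-27.577,31.577) [heading=135, draw]
FD 9: (-27.577,31.577) -> (-33.941,37.941) [heading=135, draw]
PD: pen down
PD: pen down
FD 20: (-33.941,37.941) -> (-48.083,52.083) [heading=135, draw]
FD 10: (-48.083,52.083) -> (-55.154,59.154) [heading=135, draw]
LT 120: heading 135 -> 255
FD 19: (-55.154,59.154) -> (-60.072,40.802) [heading=255, draw]
FD 4: (-60.072,40.802) -> (-61.107,36.938) [heading=255, draw]
Final: pos=(-61.107,36.938), heading=255, 9 segment(s) drawn

Segment endpoints: x in {-61.107, -60.072, -55.154, -48.083, -33.941, -27.577, -14.142, 0, 9.899}, y in {-5.899, 4, 18.142, 31.577, 36.938, 37.941, 40.802, 52.083, 59.154}
xmin=-61.107, ymin=-5.899, xmax=9.899, ymax=59.154

Answer: -61.107 -5.899 9.899 59.154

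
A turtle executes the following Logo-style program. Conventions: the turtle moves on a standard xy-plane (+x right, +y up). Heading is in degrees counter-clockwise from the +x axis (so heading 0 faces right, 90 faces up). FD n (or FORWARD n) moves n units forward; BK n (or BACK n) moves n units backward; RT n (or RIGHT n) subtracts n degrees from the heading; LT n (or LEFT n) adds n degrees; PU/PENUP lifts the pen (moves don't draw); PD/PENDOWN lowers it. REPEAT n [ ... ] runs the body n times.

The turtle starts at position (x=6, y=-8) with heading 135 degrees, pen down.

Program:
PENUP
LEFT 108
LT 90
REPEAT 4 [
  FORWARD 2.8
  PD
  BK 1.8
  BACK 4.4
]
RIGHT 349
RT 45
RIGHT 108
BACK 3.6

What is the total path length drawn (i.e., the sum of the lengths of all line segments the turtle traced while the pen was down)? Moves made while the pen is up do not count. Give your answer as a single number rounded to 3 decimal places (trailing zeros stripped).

Executing turtle program step by step:
Start: pos=(6,-8), heading=135, pen down
PU: pen up
LT 108: heading 135 -> 243
LT 90: heading 243 -> 333
REPEAT 4 [
  -- iteration 1/4 --
  FD 2.8: (6,-8) -> (8.495,-9.271) [heading=333, move]
  PD: pen down
  BK 1.8: (8.495,-9.271) -> (6.891,-8.454) [heading=333, draw]
  BK 4.4: (6.891,-8.454) -> (2.971,-6.456) [heading=333, draw]
  -- iteration 2/4 --
  FD 2.8: (2.971,-6.456) -> (5.465,-7.728) [heading=333, draw]
  PD: pen down
  BK 1.8: (5.465,-7.728) -> (3.862,-6.91) [heading=333, draw]
  BK 4.4: (3.862,-6.91) -> (-0.059,-4.913) [heading=333, draw]
  -- iteration 3/4 --
  FD 2.8: (-0.059,-4.913) -> (2.436,-6.184) [heading=333, draw]
  PD: pen down
  BK 1.8: (2.436,-6.184) -> (0.832,-5.367) [heading=333, draw]
  BK 4.4: (0.832,-5.367) -> (-3.088,-3.369) [heading=333, draw]
  -- iteration 4/4 --
  FD 2.8: (-3.088,-3.369) -> (-0.593,-4.64) [heading=333, draw]
  PD: pen down
  BK 1.8: (-0.593,-4.64) -> (-2.197,-3.823) [heading=333, draw]
  BK 4.4: (-2.197,-3.823) -> (-6.118,-1.826) [heading=333, draw]
]
RT 349: heading 333 -> 344
RT 45: heading 344 -> 299
RT 108: heading 299 -> 191
BK 3.6: (-6.118,-1.826) -> (-2.584,-1.139) [heading=191, draw]
Final: pos=(-2.584,-1.139), heading=191, 12 segment(s) drawn

Segment lengths:
  seg 1: (8.495,-9.271) -> (6.891,-8.454), length = 1.8
  seg 2: (6.891,-8.454) -> (2.971,-6.456), length = 4.4
  seg 3: (2.971,-6.456) -> (5.465,-7.728), length = 2.8
  seg 4: (5.465,-7.728) -> (3.862,-6.91), length = 1.8
  seg 5: (3.862,-6.91) -> (-0.059,-4.913), length = 4.4
  seg 6: (-0.059,-4.913) -> (2.436,-6.184), length = 2.8
  seg 7: (2.436,-6.184) -> (0.832,-5.367), length = 1.8
  seg 8: (0.832,-5.367) -> (-3.088,-3.369), length = 4.4
  seg 9: (-3.088,-3.369) -> (-0.593,-4.64), length = 2.8
  seg 10: (-0.593,-4.64) -> (-2.197,-3.823), length = 1.8
  seg 11: (-2.197,-3.823) -> (-6.118,-1.826), length = 4.4
  seg 12: (-6.118,-1.826) -> (-2.584,-1.139), length = 3.6
Total = 36.8

Answer: 36.8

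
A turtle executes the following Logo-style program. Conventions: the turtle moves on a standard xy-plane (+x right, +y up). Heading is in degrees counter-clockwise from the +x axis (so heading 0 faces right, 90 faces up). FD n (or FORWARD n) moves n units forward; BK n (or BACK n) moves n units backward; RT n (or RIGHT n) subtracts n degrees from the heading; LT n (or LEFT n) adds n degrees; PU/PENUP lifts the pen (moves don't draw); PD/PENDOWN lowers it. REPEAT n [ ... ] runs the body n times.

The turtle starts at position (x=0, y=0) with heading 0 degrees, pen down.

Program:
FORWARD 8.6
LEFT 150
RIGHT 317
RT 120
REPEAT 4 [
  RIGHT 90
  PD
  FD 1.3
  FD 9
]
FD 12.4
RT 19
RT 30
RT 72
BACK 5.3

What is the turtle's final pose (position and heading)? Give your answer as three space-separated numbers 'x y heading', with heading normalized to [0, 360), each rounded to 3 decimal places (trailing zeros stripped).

Answer: 8.679 15.797 312

Derivation:
Executing turtle program step by step:
Start: pos=(0,0), heading=0, pen down
FD 8.6: (0,0) -> (8.6,0) [heading=0, draw]
LT 150: heading 0 -> 150
RT 317: heading 150 -> 193
RT 120: heading 193 -> 73
REPEAT 4 [
  -- iteration 1/4 --
  RT 90: heading 73 -> 343
  PD: pen down
  FD 1.3: (8.6,0) -> (9.843,-0.38) [heading=343, draw]
  FD 9: (9.843,-0.38) -> (18.45,-3.011) [heading=343, draw]
  -- iteration 2/4 --
  RT 90: heading 343 -> 253
  PD: pen down
  FD 1.3: (18.45,-3.011) -> (18.07,-4.255) [heading=253, draw]
  FD 9: (18.07,-4.255) -> (15.439,-12.861) [heading=253, draw]
  -- iteration 3/4 --
  RT 90: heading 253 -> 163
  PD: pen down
  FD 1.3: (15.439,-12.861) -> (14.195,-12.481) [heading=163, draw]
  FD 9: (14.195,-12.481) -> (5.589,-9.85) [heading=163, draw]
  -- iteration 4/4 --
  RT 90: heading 163 -> 73
  PD: pen down
  FD 1.3: (5.589,-9.85) -> (5.969,-8.607) [heading=73, draw]
  FD 9: (5.969,-8.607) -> (8.6,0) [heading=73, draw]
]
FD 12.4: (8.6,0) -> (12.225,11.858) [heading=73, draw]
RT 19: heading 73 -> 54
RT 30: heading 54 -> 24
RT 72: heading 24 -> 312
BK 5.3: (12.225,11.858) -> (8.679,15.797) [heading=312, draw]
Final: pos=(8.679,15.797), heading=312, 11 segment(s) drawn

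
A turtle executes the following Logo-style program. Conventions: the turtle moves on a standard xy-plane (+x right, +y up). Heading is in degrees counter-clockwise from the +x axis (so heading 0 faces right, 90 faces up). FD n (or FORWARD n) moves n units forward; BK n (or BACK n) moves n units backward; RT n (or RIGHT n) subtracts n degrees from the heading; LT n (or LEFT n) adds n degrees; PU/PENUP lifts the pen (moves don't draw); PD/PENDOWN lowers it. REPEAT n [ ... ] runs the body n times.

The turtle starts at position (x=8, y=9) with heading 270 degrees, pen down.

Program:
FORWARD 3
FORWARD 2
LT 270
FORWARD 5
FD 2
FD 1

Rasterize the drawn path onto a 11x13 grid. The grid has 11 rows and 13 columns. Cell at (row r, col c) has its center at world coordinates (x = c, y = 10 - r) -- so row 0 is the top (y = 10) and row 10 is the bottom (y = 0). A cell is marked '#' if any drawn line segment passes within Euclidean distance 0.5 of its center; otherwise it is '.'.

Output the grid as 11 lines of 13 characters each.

Answer: .............
........#....
........#....
........#....
........#....
........#....
#########....
.............
.............
.............
.............

Derivation:
Segment 0: (8,9) -> (8,6)
Segment 1: (8,6) -> (8,4)
Segment 2: (8,4) -> (3,4)
Segment 3: (3,4) -> (1,4)
Segment 4: (1,4) -> (-0,4)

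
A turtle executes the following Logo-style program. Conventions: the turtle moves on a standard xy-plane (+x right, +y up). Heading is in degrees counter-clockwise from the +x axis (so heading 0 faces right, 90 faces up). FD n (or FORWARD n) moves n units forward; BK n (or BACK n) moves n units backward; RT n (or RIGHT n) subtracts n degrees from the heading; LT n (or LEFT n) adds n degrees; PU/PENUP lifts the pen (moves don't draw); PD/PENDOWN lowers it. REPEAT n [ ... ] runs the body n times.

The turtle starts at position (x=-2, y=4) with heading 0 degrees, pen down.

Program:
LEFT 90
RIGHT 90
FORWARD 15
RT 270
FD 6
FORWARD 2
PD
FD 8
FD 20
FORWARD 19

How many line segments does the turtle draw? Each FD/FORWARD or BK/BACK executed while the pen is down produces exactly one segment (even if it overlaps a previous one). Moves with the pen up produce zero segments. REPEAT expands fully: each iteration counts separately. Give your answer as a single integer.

Executing turtle program step by step:
Start: pos=(-2,4), heading=0, pen down
LT 90: heading 0 -> 90
RT 90: heading 90 -> 0
FD 15: (-2,4) -> (13,4) [heading=0, draw]
RT 270: heading 0 -> 90
FD 6: (13,4) -> (13,10) [heading=90, draw]
FD 2: (13,10) -> (13,12) [heading=90, draw]
PD: pen down
FD 8: (13,12) -> (13,20) [heading=90, draw]
FD 20: (13,20) -> (13,40) [heading=90, draw]
FD 19: (13,40) -> (13,59) [heading=90, draw]
Final: pos=(13,59), heading=90, 6 segment(s) drawn
Segments drawn: 6

Answer: 6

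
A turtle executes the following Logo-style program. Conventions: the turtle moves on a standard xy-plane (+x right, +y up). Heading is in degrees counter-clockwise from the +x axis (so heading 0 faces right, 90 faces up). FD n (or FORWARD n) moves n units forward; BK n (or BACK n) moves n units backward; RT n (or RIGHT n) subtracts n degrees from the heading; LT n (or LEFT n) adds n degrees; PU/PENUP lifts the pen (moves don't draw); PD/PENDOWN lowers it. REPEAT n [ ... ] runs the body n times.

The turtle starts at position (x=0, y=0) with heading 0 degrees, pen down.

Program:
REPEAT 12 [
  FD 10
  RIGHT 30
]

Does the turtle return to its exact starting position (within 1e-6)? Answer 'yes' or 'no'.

Answer: yes

Derivation:
Executing turtle program step by step:
Start: pos=(0,0), heading=0, pen down
REPEAT 12 [
  -- iteration 1/12 --
  FD 10: (0,0) -> (10,0) [heading=0, draw]
  RT 30: heading 0 -> 330
  -- iteration 2/12 --
  FD 10: (10,0) -> (18.66,-5) [heading=330, draw]
  RT 30: heading 330 -> 300
  -- iteration 3/12 --
  FD 10: (18.66,-5) -> (23.66,-13.66) [heading=300, draw]
  RT 30: heading 300 -> 270
  -- iteration 4/12 --
  FD 10: (23.66,-13.66) -> (23.66,-23.66) [heading=270, draw]
  RT 30: heading 270 -> 240
  -- iteration 5/12 --
  FD 10: (23.66,-23.66) -> (18.66,-32.321) [heading=240, draw]
  RT 30: heading 240 -> 210
  -- iteration 6/12 --
  FD 10: (18.66,-32.321) -> (10,-37.321) [heading=210, draw]
  RT 30: heading 210 -> 180
  -- iteration 7/12 --
  FD 10: (10,-37.321) -> (0,-37.321) [heading=180, draw]
  RT 30: heading 180 -> 150
  -- iteration 8/12 --
  FD 10: (0,-37.321) -> (-8.66,-32.321) [heading=150, draw]
  RT 30: heading 150 -> 120
  -- iteration 9/12 --
  FD 10: (-8.66,-32.321) -> (-13.66,-23.66) [heading=120, draw]
  RT 30: heading 120 -> 90
  -- iteration 10/12 --
  FD 10: (-13.66,-23.66) -> (-13.66,-13.66) [heading=90, draw]
  RT 30: heading 90 -> 60
  -- iteration 11/12 --
  FD 10: (-13.66,-13.66) -> (-8.66,-5) [heading=60, draw]
  RT 30: heading 60 -> 30
  -- iteration 12/12 --
  FD 10: (-8.66,-5) -> (0,0) [heading=30, draw]
  RT 30: heading 30 -> 0
]
Final: pos=(0,0), heading=0, 12 segment(s) drawn

Start position: (0, 0)
Final position: (0, 0)
Distance = 0; < 1e-6 -> CLOSED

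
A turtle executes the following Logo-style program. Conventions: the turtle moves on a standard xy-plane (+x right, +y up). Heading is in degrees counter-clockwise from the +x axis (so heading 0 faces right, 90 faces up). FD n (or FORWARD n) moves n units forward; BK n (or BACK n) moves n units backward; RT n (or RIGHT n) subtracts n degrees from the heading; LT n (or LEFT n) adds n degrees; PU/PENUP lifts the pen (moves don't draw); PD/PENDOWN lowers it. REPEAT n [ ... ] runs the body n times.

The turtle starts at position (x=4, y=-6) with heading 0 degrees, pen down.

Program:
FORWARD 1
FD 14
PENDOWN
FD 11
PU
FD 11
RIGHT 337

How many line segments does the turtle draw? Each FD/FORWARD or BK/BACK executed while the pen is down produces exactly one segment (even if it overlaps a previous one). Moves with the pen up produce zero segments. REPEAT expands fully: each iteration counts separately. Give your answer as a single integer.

Answer: 3

Derivation:
Executing turtle program step by step:
Start: pos=(4,-6), heading=0, pen down
FD 1: (4,-6) -> (5,-6) [heading=0, draw]
FD 14: (5,-6) -> (19,-6) [heading=0, draw]
PD: pen down
FD 11: (19,-6) -> (30,-6) [heading=0, draw]
PU: pen up
FD 11: (30,-6) -> (41,-6) [heading=0, move]
RT 337: heading 0 -> 23
Final: pos=(41,-6), heading=23, 3 segment(s) drawn
Segments drawn: 3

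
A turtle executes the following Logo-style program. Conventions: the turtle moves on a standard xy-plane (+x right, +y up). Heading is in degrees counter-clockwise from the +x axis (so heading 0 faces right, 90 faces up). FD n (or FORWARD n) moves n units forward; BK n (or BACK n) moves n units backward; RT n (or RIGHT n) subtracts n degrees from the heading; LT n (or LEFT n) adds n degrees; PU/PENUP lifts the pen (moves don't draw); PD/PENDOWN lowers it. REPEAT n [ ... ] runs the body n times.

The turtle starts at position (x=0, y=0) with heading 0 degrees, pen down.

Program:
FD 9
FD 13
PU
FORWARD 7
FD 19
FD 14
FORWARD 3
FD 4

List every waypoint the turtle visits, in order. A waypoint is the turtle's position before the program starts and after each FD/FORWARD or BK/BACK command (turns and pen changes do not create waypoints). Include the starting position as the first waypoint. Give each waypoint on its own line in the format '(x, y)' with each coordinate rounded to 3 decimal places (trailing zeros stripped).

Answer: (0, 0)
(9, 0)
(22, 0)
(29, 0)
(48, 0)
(62, 0)
(65, 0)
(69, 0)

Derivation:
Executing turtle program step by step:
Start: pos=(0,0), heading=0, pen down
FD 9: (0,0) -> (9,0) [heading=0, draw]
FD 13: (9,0) -> (22,0) [heading=0, draw]
PU: pen up
FD 7: (22,0) -> (29,0) [heading=0, move]
FD 19: (29,0) -> (48,0) [heading=0, move]
FD 14: (48,0) -> (62,0) [heading=0, move]
FD 3: (62,0) -> (65,0) [heading=0, move]
FD 4: (65,0) -> (69,0) [heading=0, move]
Final: pos=(69,0), heading=0, 2 segment(s) drawn
Waypoints (8 total):
(0, 0)
(9, 0)
(22, 0)
(29, 0)
(48, 0)
(62, 0)
(65, 0)
(69, 0)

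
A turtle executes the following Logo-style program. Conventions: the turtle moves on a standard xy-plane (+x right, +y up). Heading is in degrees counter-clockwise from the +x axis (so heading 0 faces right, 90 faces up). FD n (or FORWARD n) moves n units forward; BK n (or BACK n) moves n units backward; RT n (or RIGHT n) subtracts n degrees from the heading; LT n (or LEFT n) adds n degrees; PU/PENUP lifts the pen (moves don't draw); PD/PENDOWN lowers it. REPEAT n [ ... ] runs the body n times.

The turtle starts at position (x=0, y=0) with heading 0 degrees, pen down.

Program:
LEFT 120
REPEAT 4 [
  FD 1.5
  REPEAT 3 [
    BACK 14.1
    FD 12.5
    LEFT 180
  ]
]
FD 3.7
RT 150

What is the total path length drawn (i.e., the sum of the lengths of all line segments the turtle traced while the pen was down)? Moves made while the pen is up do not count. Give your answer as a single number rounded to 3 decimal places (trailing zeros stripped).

Answer: 328.9

Derivation:
Executing turtle program step by step:
Start: pos=(0,0), heading=0, pen down
LT 120: heading 0 -> 120
REPEAT 4 [
  -- iteration 1/4 --
  FD 1.5: (0,0) -> (-0.75,1.299) [heading=120, draw]
  REPEAT 3 [
    -- iteration 1/3 --
    BK 14.1: (-0.75,1.299) -> (6.3,-10.912) [heading=120, draw]
    FD 12.5: (6.3,-10.912) -> (0.05,-0.087) [heading=120, draw]
    LT 180: heading 120 -> 300
    -- iteration 2/3 --
    BK 14.1: (0.05,-0.087) -> (-7,12.124) [heading=300, draw]
    FD 12.5: (-7,12.124) -> (-0.75,1.299) [heading=300, draw]
    LT 180: heading 300 -> 120
    -- iteration 3/3 --
    BK 14.1: (-0.75,1.299) -> (6.3,-10.912) [heading=120, draw]
    FD 12.5: (6.3,-10.912) -> (0.05,-0.087) [heading=120, draw]
    LT 180: heading 120 -> 300
  ]
  -- iteration 2/4 --
  FD 1.5: (0.05,-0.087) -> (0.8,-1.386) [heading=300, draw]
  REPEAT 3 [
    -- iteration 1/3 --
    BK 14.1: (0.8,-1.386) -> (-6.25,10.825) [heading=300, draw]
    FD 12.5: (-6.25,10.825) -> (0,0) [heading=300, draw]
    LT 180: heading 300 -> 120
    -- iteration 2/3 --
    BK 14.1: (0,0) -> (7.05,-12.211) [heading=120, draw]
    FD 12.5: (7.05,-12.211) -> (0.8,-1.386) [heading=120, draw]
    LT 180: heading 120 -> 300
    -- iteration 3/3 --
    BK 14.1: (0.8,-1.386) -> (-6.25,10.825) [heading=300, draw]
    FD 12.5: (-6.25,10.825) -> (0,0) [heading=300, draw]
    LT 180: heading 300 -> 120
  ]
  -- iteration 3/4 --
  FD 1.5: (0,0) -> (-0.75,1.299) [heading=120, draw]
  REPEAT 3 [
    -- iteration 1/3 --
    BK 14.1: (-0.75,1.299) -> (6.3,-10.912) [heading=120, draw]
    FD 12.5: (6.3,-10.912) -> (0.05,-0.087) [heading=120, draw]
    LT 180: heading 120 -> 300
    -- iteration 2/3 --
    BK 14.1: (0.05,-0.087) -> (-7,12.124) [heading=300, draw]
    FD 12.5: (-7,12.124) -> (-0.75,1.299) [heading=300, draw]
    LT 180: heading 300 -> 120
    -- iteration 3/3 --
    BK 14.1: (-0.75,1.299) -> (6.3,-10.912) [heading=120, draw]
    FD 12.5: (6.3,-10.912) -> (0.05,-0.087) [heading=120, draw]
    LT 180: heading 120 -> 300
  ]
  -- iteration 4/4 --
  FD 1.5: (0.05,-0.087) -> (0.8,-1.386) [heading=300, draw]
  REPEAT 3 [
    -- iteration 1/3 --
    BK 14.1: (0.8,-1.386) -> (-6.25,10.825) [heading=300, draw]
    FD 12.5: (-6.25,10.825) -> (0,0) [heading=300, draw]
    LT 180: heading 300 -> 120
    -- iteration 2/3 --
    BK 14.1: (0,0) -> (7.05,-12.211) [heading=120, draw]
    FD 12.5: (7.05,-12.211) -> (0.8,-1.386) [heading=120, draw]
    LT 180: heading 120 -> 300
    -- iteration 3/3 --
    BK 14.1: (0.8,-1.386) -> (-6.25,10.825) [heading=300, draw]
    FD 12.5: (-6.25,10.825) -> (0,0) [heading=300, draw]
    LT 180: heading 300 -> 120
  ]
]
FD 3.7: (0,0) -> (-1.85,3.204) [heading=120, draw]
RT 150: heading 120 -> 330
Final: pos=(-1.85,3.204), heading=330, 29 segment(s) drawn

Segment lengths:
  seg 1: (0,0) -> (-0.75,1.299), length = 1.5
  seg 2: (-0.75,1.299) -> (6.3,-10.912), length = 14.1
  seg 3: (6.3,-10.912) -> (0.05,-0.087), length = 12.5
  seg 4: (0.05,-0.087) -> (-7,12.124), length = 14.1
  seg 5: (-7,12.124) -> (-0.75,1.299), length = 12.5
  seg 6: (-0.75,1.299) -> (6.3,-10.912), length = 14.1
  seg 7: (6.3,-10.912) -> (0.05,-0.087), length = 12.5
  seg 8: (0.05,-0.087) -> (0.8,-1.386), length = 1.5
  seg 9: (0.8,-1.386) -> (-6.25,10.825), length = 14.1
  seg 10: (-6.25,10.825) -> (0,0), length = 12.5
  seg 11: (0,0) -> (7.05,-12.211), length = 14.1
  seg 12: (7.05,-12.211) -> (0.8,-1.386), length = 12.5
  seg 13: (0.8,-1.386) -> (-6.25,10.825), length = 14.1
  seg 14: (-6.25,10.825) -> (0,0), length = 12.5
  seg 15: (0,0) -> (-0.75,1.299), length = 1.5
  seg 16: (-0.75,1.299) -> (6.3,-10.912), length = 14.1
  seg 17: (6.3,-10.912) -> (0.05,-0.087), length = 12.5
  seg 18: (0.05,-0.087) -> (-7,12.124), length = 14.1
  seg 19: (-7,12.124) -> (-0.75,1.299), length = 12.5
  seg 20: (-0.75,1.299) -> (6.3,-10.912), length = 14.1
  seg 21: (6.3,-10.912) -> (0.05,-0.087), length = 12.5
  seg 22: (0.05,-0.087) -> (0.8,-1.386), length = 1.5
  seg 23: (0.8,-1.386) -> (-6.25,10.825), length = 14.1
  seg 24: (-6.25,10.825) -> (0,0), length = 12.5
  seg 25: (0,0) -> (7.05,-12.211), length = 14.1
  seg 26: (7.05,-12.211) -> (0.8,-1.386), length = 12.5
  seg 27: (0.8,-1.386) -> (-6.25,10.825), length = 14.1
  seg 28: (-6.25,10.825) -> (0,0), length = 12.5
  seg 29: (0,0) -> (-1.85,3.204), length = 3.7
Total = 328.9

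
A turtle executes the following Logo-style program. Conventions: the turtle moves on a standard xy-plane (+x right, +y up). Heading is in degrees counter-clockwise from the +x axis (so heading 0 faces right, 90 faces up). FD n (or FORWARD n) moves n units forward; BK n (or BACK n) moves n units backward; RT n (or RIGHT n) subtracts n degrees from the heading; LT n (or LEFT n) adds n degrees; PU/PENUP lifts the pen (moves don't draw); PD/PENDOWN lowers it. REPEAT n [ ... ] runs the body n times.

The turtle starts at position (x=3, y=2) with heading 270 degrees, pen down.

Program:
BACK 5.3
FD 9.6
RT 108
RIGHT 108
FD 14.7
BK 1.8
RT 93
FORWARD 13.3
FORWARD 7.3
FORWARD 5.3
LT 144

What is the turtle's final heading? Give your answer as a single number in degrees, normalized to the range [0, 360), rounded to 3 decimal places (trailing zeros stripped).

Executing turtle program step by step:
Start: pos=(3,2), heading=270, pen down
BK 5.3: (3,2) -> (3,7.3) [heading=270, draw]
FD 9.6: (3,7.3) -> (3,-2.3) [heading=270, draw]
RT 108: heading 270 -> 162
RT 108: heading 162 -> 54
FD 14.7: (3,-2.3) -> (11.64,9.593) [heading=54, draw]
BK 1.8: (11.64,9.593) -> (10.582,8.136) [heading=54, draw]
RT 93: heading 54 -> 321
FD 13.3: (10.582,8.136) -> (20.918,-0.234) [heading=321, draw]
FD 7.3: (20.918,-0.234) -> (26.592,-4.828) [heading=321, draw]
FD 5.3: (26.592,-4.828) -> (30.711,-8.163) [heading=321, draw]
LT 144: heading 321 -> 105
Final: pos=(30.711,-8.163), heading=105, 7 segment(s) drawn

Answer: 105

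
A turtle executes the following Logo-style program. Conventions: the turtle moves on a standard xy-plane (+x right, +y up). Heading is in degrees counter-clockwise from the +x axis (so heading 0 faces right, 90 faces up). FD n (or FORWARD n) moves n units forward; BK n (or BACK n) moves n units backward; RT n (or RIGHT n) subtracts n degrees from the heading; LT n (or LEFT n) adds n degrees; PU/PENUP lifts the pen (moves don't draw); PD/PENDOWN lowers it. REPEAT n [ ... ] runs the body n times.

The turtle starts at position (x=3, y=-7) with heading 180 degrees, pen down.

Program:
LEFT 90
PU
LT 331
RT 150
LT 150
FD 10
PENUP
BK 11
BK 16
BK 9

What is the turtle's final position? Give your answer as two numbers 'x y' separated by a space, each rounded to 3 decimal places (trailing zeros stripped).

Executing turtle program step by step:
Start: pos=(3,-7), heading=180, pen down
LT 90: heading 180 -> 270
PU: pen up
LT 331: heading 270 -> 241
RT 150: heading 241 -> 91
LT 150: heading 91 -> 241
FD 10: (3,-7) -> (-1.848,-15.746) [heading=241, move]
PU: pen up
BK 11: (-1.848,-15.746) -> (3.485,-6.125) [heading=241, move]
BK 16: (3.485,-6.125) -> (11.242,7.869) [heading=241, move]
BK 9: (11.242,7.869) -> (15.605,15.74) [heading=241, move]
Final: pos=(15.605,15.74), heading=241, 0 segment(s) drawn

Answer: 15.605 15.74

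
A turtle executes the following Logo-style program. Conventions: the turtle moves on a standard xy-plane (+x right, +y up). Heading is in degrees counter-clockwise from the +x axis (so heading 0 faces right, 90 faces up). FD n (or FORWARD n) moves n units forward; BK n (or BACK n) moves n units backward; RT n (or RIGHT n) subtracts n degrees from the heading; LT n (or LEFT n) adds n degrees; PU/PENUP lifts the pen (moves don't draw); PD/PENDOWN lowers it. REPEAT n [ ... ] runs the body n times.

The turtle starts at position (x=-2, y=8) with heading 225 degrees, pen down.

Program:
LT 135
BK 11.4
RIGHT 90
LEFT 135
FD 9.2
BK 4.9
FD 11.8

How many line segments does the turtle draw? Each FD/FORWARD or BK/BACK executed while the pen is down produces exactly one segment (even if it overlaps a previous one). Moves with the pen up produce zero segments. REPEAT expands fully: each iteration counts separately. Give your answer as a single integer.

Answer: 4

Derivation:
Executing turtle program step by step:
Start: pos=(-2,8), heading=225, pen down
LT 135: heading 225 -> 0
BK 11.4: (-2,8) -> (-13.4,8) [heading=0, draw]
RT 90: heading 0 -> 270
LT 135: heading 270 -> 45
FD 9.2: (-13.4,8) -> (-6.895,14.505) [heading=45, draw]
BK 4.9: (-6.895,14.505) -> (-10.359,11.041) [heading=45, draw]
FD 11.8: (-10.359,11.041) -> (-2.016,19.384) [heading=45, draw]
Final: pos=(-2.016,19.384), heading=45, 4 segment(s) drawn
Segments drawn: 4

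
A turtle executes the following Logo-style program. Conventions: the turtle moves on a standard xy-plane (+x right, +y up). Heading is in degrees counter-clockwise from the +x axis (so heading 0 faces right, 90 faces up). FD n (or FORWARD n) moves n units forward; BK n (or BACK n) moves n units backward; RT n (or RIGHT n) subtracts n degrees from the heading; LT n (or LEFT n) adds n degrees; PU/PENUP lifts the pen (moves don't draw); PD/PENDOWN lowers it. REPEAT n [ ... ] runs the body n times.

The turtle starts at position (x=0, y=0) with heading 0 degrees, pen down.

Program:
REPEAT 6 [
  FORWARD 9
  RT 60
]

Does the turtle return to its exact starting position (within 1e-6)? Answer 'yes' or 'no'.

Answer: yes

Derivation:
Executing turtle program step by step:
Start: pos=(0,0), heading=0, pen down
REPEAT 6 [
  -- iteration 1/6 --
  FD 9: (0,0) -> (9,0) [heading=0, draw]
  RT 60: heading 0 -> 300
  -- iteration 2/6 --
  FD 9: (9,0) -> (13.5,-7.794) [heading=300, draw]
  RT 60: heading 300 -> 240
  -- iteration 3/6 --
  FD 9: (13.5,-7.794) -> (9,-15.588) [heading=240, draw]
  RT 60: heading 240 -> 180
  -- iteration 4/6 --
  FD 9: (9,-15.588) -> (0,-15.588) [heading=180, draw]
  RT 60: heading 180 -> 120
  -- iteration 5/6 --
  FD 9: (0,-15.588) -> (-4.5,-7.794) [heading=120, draw]
  RT 60: heading 120 -> 60
  -- iteration 6/6 --
  FD 9: (-4.5,-7.794) -> (0,0) [heading=60, draw]
  RT 60: heading 60 -> 0
]
Final: pos=(0,0), heading=0, 6 segment(s) drawn

Start position: (0, 0)
Final position: (0, 0)
Distance = 0; < 1e-6 -> CLOSED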